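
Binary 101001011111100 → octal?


Group into 3-bit groups: 101001011111100
  101 = 5
  001 = 1
  011 = 3
  111 = 7
  100 = 4
= 0o51374


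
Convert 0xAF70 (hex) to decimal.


Positional values:
Position 0: 0 × 16^0 = 0 × 1 = 0
Position 1: 7 × 16^1 = 7 × 16 = 112
Position 2: F × 16^2 = 15 × 256 = 3840
Position 3: A × 16^3 = 10 × 4096 = 40960
Sum = 0 + 112 + 3840 + 40960
= 44912


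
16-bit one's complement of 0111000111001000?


Original: 0111000111001000
Invert all bits:
  bit 0: 0 → 1
  bit 1: 1 → 0
  bit 2: 1 → 0
  bit 3: 1 → 0
  bit 4: 0 → 1
  bit 5: 0 → 1
  bit 6: 0 → 1
  bit 7: 1 → 0
  bit 8: 1 → 0
  bit 9: 1 → 0
  bit 10: 0 → 1
  bit 11: 0 → 1
  bit 12: 1 → 0
  bit 13: 0 → 1
  bit 14: 0 → 1
  bit 15: 0 → 1
= 1000111000110111


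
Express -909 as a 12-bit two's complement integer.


Original: 001110001101
Step 1 - Invert all bits: 110001110010
Step 2 - Add 1: 110001110010 + 1
= 110001110011 (represents -909)


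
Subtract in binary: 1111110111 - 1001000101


Align and subtract column by column (LSB to MSB, borrowing when needed):
  1111110111
- 1001000101
  ----------
  col 0: (1 - 0 borrow-in) - 1 → 1 - 1 = 0, borrow out 0
  col 1: (1 - 0 borrow-in) - 0 → 1 - 0 = 1, borrow out 0
  col 2: (1 - 0 borrow-in) - 1 → 1 - 1 = 0, borrow out 0
  col 3: (0 - 0 borrow-in) - 0 → 0 - 0 = 0, borrow out 0
  col 4: (1 - 0 borrow-in) - 0 → 1 - 0 = 1, borrow out 0
  col 5: (1 - 0 borrow-in) - 0 → 1 - 0 = 1, borrow out 0
  col 6: (1 - 0 borrow-in) - 1 → 1 - 1 = 0, borrow out 0
  col 7: (1 - 0 borrow-in) - 0 → 1 - 0 = 1, borrow out 0
  col 8: (1 - 0 borrow-in) - 0 → 1 - 0 = 1, borrow out 0
  col 9: (1 - 0 borrow-in) - 1 → 1 - 1 = 0, borrow out 0
Reading bits MSB→LSB: 0110110010
Strip leading zeros: 110110010
= 110110010


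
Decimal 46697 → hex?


Divide by 16 repeatedly:
46697 ÷ 16 = 2918 remainder 9 (9)
2918 ÷ 16 = 182 remainder 6 (6)
182 ÷ 16 = 11 remainder 6 (6)
11 ÷ 16 = 0 remainder 11 (B)
Reading remainders bottom-up:
= 0xB669


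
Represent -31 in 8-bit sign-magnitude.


Sign bit: 1 (negative)
Magnitude: 31 = 0011111
= 10011111


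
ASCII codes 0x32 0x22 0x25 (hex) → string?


Codes (hex): 0x32 0x22 0x25
Per-code ASCII lookup:
  0x32 = 50  (range 48-57: digits, 50 - 48 = 2) → '2'
  0x22 = 34  (special character) → '"'
  0x25 = 37  (special character) → '%'
= '2"%'


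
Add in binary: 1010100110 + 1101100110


Align and add column by column (LSB to MSB, carry propagating):
  01010100110
+ 01101100110
  -----------
  col 0: 0 + 0 + 0 (carry in) = 0 → bit 0, carry out 0
  col 1: 1 + 1 + 0 (carry in) = 2 → bit 0, carry out 1
  col 2: 1 + 1 + 1 (carry in) = 3 → bit 1, carry out 1
  col 3: 0 + 0 + 1 (carry in) = 1 → bit 1, carry out 0
  col 4: 0 + 0 + 0 (carry in) = 0 → bit 0, carry out 0
  col 5: 1 + 1 + 0 (carry in) = 2 → bit 0, carry out 1
  col 6: 0 + 1 + 1 (carry in) = 2 → bit 0, carry out 1
  col 7: 1 + 0 + 1 (carry in) = 2 → bit 0, carry out 1
  col 8: 0 + 1 + 1 (carry in) = 2 → bit 0, carry out 1
  col 9: 1 + 1 + 1 (carry in) = 3 → bit 1, carry out 1
  col 10: 0 + 0 + 1 (carry in) = 1 → bit 1, carry out 0
Reading bits MSB→LSB: 11000001100
Strip leading zeros: 11000001100
= 11000001100


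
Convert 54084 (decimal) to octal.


Divide by 8 repeatedly:
54084 ÷ 8 = 6760 remainder 4
6760 ÷ 8 = 845 remainder 0
845 ÷ 8 = 105 remainder 5
105 ÷ 8 = 13 remainder 1
13 ÷ 8 = 1 remainder 5
1 ÷ 8 = 0 remainder 1
Reading remainders bottom-up:
= 0o151504


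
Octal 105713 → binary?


Each octal digit → 3 binary bits:
  1 = 001
  0 = 000
  5 = 101
  7 = 111
  1 = 001
  3 = 011
Concatenate: 001 000 101 111 001 011
= 001000101111001011


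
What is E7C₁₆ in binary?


Each hex digit → 4 binary bits:
  E = 1110
  7 = 0111
  C = 1100
Concatenate: 1110 0111 1100
= 111001111100


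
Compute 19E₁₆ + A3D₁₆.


Align and add column by column (LSB to MSB, each column mod 16 with carry):
  019E
+ 0A3D
  ----
  col 0: E(14) + D(13) + 0 (carry in) = 27 → B(11), carry out 1
  col 1: 9(9) + 3(3) + 1 (carry in) = 13 → D(13), carry out 0
  col 2: 1(1) + A(10) + 0 (carry in) = 11 → B(11), carry out 0
  col 3: 0(0) + 0(0) + 0 (carry in) = 0 → 0(0), carry out 0
Reading digits MSB→LSB: 0BDB
Strip leading zeros: BDB
= 0xBDB


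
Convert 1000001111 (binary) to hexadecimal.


Group into 4-bit nibbles: 001000001111
  0010 = 2
  0000 = 0
  1111 = F
= 0x20F


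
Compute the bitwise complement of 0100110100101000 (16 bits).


Original: 0100110100101000
Invert all bits:
  bit 0: 0 → 1
  bit 1: 1 → 0
  bit 2: 0 → 1
  bit 3: 0 → 1
  bit 4: 1 → 0
  bit 5: 1 → 0
  bit 6: 0 → 1
  bit 7: 1 → 0
  bit 8: 0 → 1
  bit 9: 0 → 1
  bit 10: 1 → 0
  bit 11: 0 → 1
  bit 12: 1 → 0
  bit 13: 0 → 1
  bit 14: 0 → 1
  bit 15: 0 → 1
= 1011001011010111


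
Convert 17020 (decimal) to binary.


Divide by 2 repeatedly:
17020 ÷ 2 = 8510 remainder 0
8510 ÷ 2 = 4255 remainder 0
4255 ÷ 2 = 2127 remainder 1
2127 ÷ 2 = 1063 remainder 1
1063 ÷ 2 = 531 remainder 1
531 ÷ 2 = 265 remainder 1
265 ÷ 2 = 132 remainder 1
132 ÷ 2 = 66 remainder 0
66 ÷ 2 = 33 remainder 0
33 ÷ 2 = 16 remainder 1
16 ÷ 2 = 8 remainder 0
8 ÷ 2 = 4 remainder 0
4 ÷ 2 = 2 remainder 0
2 ÷ 2 = 1 remainder 0
1 ÷ 2 = 0 remainder 1
Reading remainders bottom-up:
= 100001001111100


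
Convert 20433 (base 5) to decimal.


Positional values (base 5):
  3 × 5^0 = 3 × 1 = 3
  3 × 5^1 = 3 × 5 = 15
  4 × 5^2 = 4 × 25 = 100
  0 × 5^3 = 0 × 125 = 0
  2 × 5^4 = 2 × 625 = 1250
Sum = 3 + 15 + 100 + 0 + 1250
= 1368


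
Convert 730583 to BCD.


Each digit → 4-bit binary:
  7 → 0111
  3 → 0011
  0 → 0000
  5 → 0101
  8 → 1000
  3 → 0011
= 0111 0011 0000 0101 1000 0011


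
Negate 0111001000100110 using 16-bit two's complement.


Original: 0111001000100110
Step 1 - Invert all bits: 1000110111011001
Step 2 - Add 1: 1000110111011001 + 1
= 1000110111011010 (represents -29222)


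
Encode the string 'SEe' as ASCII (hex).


String: 'SEe'  (3 characters)
Per-character ASCII lookup:
  'S': uppercase starts at 65: 'S' = 65 + 18 = 83 → 0x53
  'E': uppercase starts at 65: 'E' = 65 + 4 = 69 → 0x45
  'e': lowercase starts at 97: 'e' = 97 + 4 = 101 → 0x65
= 0x53 0x45 0x65


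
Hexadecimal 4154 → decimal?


Positional values:
Position 0: 4 × 16^0 = 4 × 1 = 4
Position 1: 5 × 16^1 = 5 × 16 = 80
Position 2: 1 × 16^2 = 1 × 256 = 256
Position 3: 4 × 16^3 = 4 × 4096 = 16384
Sum = 4 + 80 + 256 + 16384
= 16724


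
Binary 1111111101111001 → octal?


Group into 3-bit groups: 001111111101111001
  001 = 1
  111 = 7
  111 = 7
  101 = 5
  111 = 7
  001 = 1
= 0o177571


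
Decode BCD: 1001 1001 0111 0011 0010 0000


Each 4-bit group → digit:
  1001 → 9
  1001 → 9
  0111 → 7
  0011 → 3
  0010 → 2
  0000 → 0
= 997320


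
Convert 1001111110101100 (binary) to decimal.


Positional values:
Bit 2: 1 × 2^2 = 4
Bit 3: 1 × 2^3 = 8
Bit 5: 1 × 2^5 = 32
Bit 7: 1 × 2^7 = 128
Bit 8: 1 × 2^8 = 256
Bit 9: 1 × 2^9 = 512
Bit 10: 1 × 2^10 = 1024
Bit 11: 1 × 2^11 = 2048
Bit 12: 1 × 2^12 = 4096
Bit 15: 1 × 2^15 = 32768
Sum = 4 + 8 + 32 + 128 + 256 + 512 + 1024 + 2048 + 4096 + 32768
= 40876


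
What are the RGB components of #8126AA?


Hex: #8126AA
R = 81₁₆ = 129
G = 26₁₆ = 38
B = AA₁₆ = 170
= RGB(129, 38, 170)


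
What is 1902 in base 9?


Divide by 9 repeatedly:
1902 ÷ 9 = 211 remainder 3
211 ÷ 9 = 23 remainder 4
23 ÷ 9 = 2 remainder 5
2 ÷ 9 = 0 remainder 2
Reading remainders bottom-up:
= 2543


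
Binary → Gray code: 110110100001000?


Binary: 110110100001000
Gray code: G = B XOR (B >> 1)
B >> 1 = 011011010000100
110110100001000 XOR 011011010000100:
  1 XOR 0 = 1
  1 XOR 1 = 0
  0 XOR 1 = 1
  1 XOR 0 = 1
  1 XOR 1 = 0
  0 XOR 1 = 1
  1 XOR 0 = 1
  0 XOR 1 = 1
  0 XOR 0 = 0
  0 XOR 0 = 0
  0 XOR 0 = 0
  1 XOR 0 = 1
  0 XOR 1 = 1
  0 XOR 0 = 0
  0 XOR 0 = 0
= 101101110001100


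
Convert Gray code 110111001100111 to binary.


Gray code: 110111001100111
MSB stays the same: 1
Each subsequent bit = prev_binary XOR current_gray:
  B[1] = 1 XOR 1 = 0
  B[2] = 0 XOR 0 = 0
  B[3] = 0 XOR 1 = 1
  B[4] = 1 XOR 1 = 0
  B[5] = 0 XOR 1 = 1
  B[6] = 1 XOR 0 = 1
  B[7] = 1 XOR 0 = 1
  B[8] = 1 XOR 1 = 0
  B[9] = 0 XOR 1 = 1
  B[10] = 1 XOR 0 = 1
  B[11] = 1 XOR 0 = 1
  B[12] = 1 XOR 1 = 0
  B[13] = 0 XOR 1 = 1
  B[14] = 1 XOR 1 = 0
= 100101110111010 (19386 decimal)


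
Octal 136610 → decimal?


Positional values:
Position 0: 0 × 8^0 = 0
Position 1: 1 × 8^1 = 8
Position 2: 6 × 8^2 = 384
Position 3: 6 × 8^3 = 3072
Position 4: 3 × 8^4 = 12288
Position 5: 1 × 8^5 = 32768
Sum = 0 + 8 + 384 + 3072 + 12288 + 32768
= 48520


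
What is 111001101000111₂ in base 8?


Group into 3-bit groups: 111001101000111
  111 = 7
  001 = 1
  101 = 5
  000 = 0
  111 = 7
= 0o71507


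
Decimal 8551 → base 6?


Divide by 6 repeatedly:
8551 ÷ 6 = 1425 remainder 1
1425 ÷ 6 = 237 remainder 3
237 ÷ 6 = 39 remainder 3
39 ÷ 6 = 6 remainder 3
6 ÷ 6 = 1 remainder 0
1 ÷ 6 = 0 remainder 1
Reading remainders bottom-up:
= 103331


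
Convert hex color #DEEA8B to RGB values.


Hex: #DEEA8B
R = DE₁₆ = 222
G = EA₁₆ = 234
B = 8B₁₆ = 139
= RGB(222, 234, 139)


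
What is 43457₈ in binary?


Each octal digit → 3 binary bits:
  4 = 100
  3 = 011
  4 = 100
  5 = 101
  7 = 111
Concatenate: 100 011 100 101 111
= 100011100101111


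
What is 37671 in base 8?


Divide by 8 repeatedly:
37671 ÷ 8 = 4708 remainder 7
4708 ÷ 8 = 588 remainder 4
588 ÷ 8 = 73 remainder 4
73 ÷ 8 = 9 remainder 1
9 ÷ 8 = 1 remainder 1
1 ÷ 8 = 0 remainder 1
Reading remainders bottom-up:
= 0o111447


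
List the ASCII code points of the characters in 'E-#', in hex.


String: 'E-#'  (3 characters)
Per-character ASCII lookup:
  'E': uppercase starts at 65: 'E' = 65 + 4 = 69 → 0x45
  '-': special character: '-' = 45 → 0x2D
  '#': special character: '#' = 35 → 0x23
= 0x45 0x2D 0x23


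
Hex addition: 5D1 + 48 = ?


Align and add column by column (LSB to MSB, each column mod 16 with carry):
  05D1
+ 0048
  ----
  col 0: 1(1) + 8(8) + 0 (carry in) = 9 → 9(9), carry out 0
  col 1: D(13) + 4(4) + 0 (carry in) = 17 → 1(1), carry out 1
  col 2: 5(5) + 0(0) + 1 (carry in) = 6 → 6(6), carry out 0
  col 3: 0(0) + 0(0) + 0 (carry in) = 0 → 0(0), carry out 0
Reading digits MSB→LSB: 0619
Strip leading zeros: 619
= 0x619


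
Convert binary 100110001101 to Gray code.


Binary: 100110001101
Gray code: G = B XOR (B >> 1)
B >> 1 = 010011000110
100110001101 XOR 010011000110:
  1 XOR 0 = 1
  0 XOR 1 = 1
  0 XOR 0 = 0
  1 XOR 0 = 1
  1 XOR 1 = 0
  0 XOR 1 = 1
  0 XOR 0 = 0
  0 XOR 0 = 0
  1 XOR 0 = 1
  1 XOR 1 = 0
  0 XOR 1 = 1
  1 XOR 0 = 1
= 110101001011


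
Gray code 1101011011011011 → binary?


Gray code: 1101011011011011
MSB stays the same: 1
Each subsequent bit = prev_binary XOR current_gray:
  B[1] = 1 XOR 1 = 0
  B[2] = 0 XOR 0 = 0
  B[3] = 0 XOR 1 = 1
  B[4] = 1 XOR 0 = 1
  B[5] = 1 XOR 1 = 0
  B[6] = 0 XOR 1 = 1
  B[7] = 1 XOR 0 = 1
  B[8] = 1 XOR 1 = 0
  B[9] = 0 XOR 1 = 1
  B[10] = 1 XOR 0 = 1
  B[11] = 1 XOR 1 = 0
  B[12] = 0 XOR 1 = 1
  B[13] = 1 XOR 0 = 1
  B[14] = 1 XOR 1 = 0
  B[15] = 0 XOR 1 = 1
= 1001101101101101 (39789 decimal)


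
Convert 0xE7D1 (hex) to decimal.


Positional values:
Position 0: 1 × 16^0 = 1 × 1 = 1
Position 1: D × 16^1 = 13 × 16 = 208
Position 2: 7 × 16^2 = 7 × 256 = 1792
Position 3: E × 16^3 = 14 × 4096 = 57344
Sum = 1 + 208 + 1792 + 57344
= 59345


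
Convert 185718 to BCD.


Each digit → 4-bit binary:
  1 → 0001
  8 → 1000
  5 → 0101
  7 → 0111
  1 → 0001
  8 → 1000
= 0001 1000 0101 0111 0001 1000


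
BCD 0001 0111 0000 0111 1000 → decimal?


Each 4-bit group → digit:
  0001 → 1
  0111 → 7
  0000 → 0
  0111 → 7
  1000 → 8
= 17078


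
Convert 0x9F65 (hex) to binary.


Each hex digit → 4 binary bits:
  9 = 1001
  F = 1111
  6 = 0110
  5 = 0101
Concatenate: 1001 1111 0110 0101
= 1001111101100101


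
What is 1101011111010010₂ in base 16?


Group into 4-bit nibbles: 1101011111010010
  1101 = D
  0111 = 7
  1101 = D
  0010 = 2
= 0xD7D2


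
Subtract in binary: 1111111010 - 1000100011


Align and subtract column by column (LSB to MSB, borrowing when needed):
  1111111010
- 1000100011
  ----------
  col 0: (0 - 0 borrow-in) - 1 → borrow from next column: (0+2) - 1 = 1, borrow out 1
  col 1: (1 - 1 borrow-in) - 1 → borrow from next column: (0+2) - 1 = 1, borrow out 1
  col 2: (0 - 1 borrow-in) - 0 → borrow from next column: (-1+2) - 0 = 1, borrow out 1
  col 3: (1 - 1 borrow-in) - 0 → 0 - 0 = 0, borrow out 0
  col 4: (1 - 0 borrow-in) - 0 → 1 - 0 = 1, borrow out 0
  col 5: (1 - 0 borrow-in) - 1 → 1 - 1 = 0, borrow out 0
  col 6: (1 - 0 borrow-in) - 0 → 1 - 0 = 1, borrow out 0
  col 7: (1 - 0 borrow-in) - 0 → 1 - 0 = 1, borrow out 0
  col 8: (1 - 0 borrow-in) - 0 → 1 - 0 = 1, borrow out 0
  col 9: (1 - 0 borrow-in) - 1 → 1 - 1 = 0, borrow out 0
Reading bits MSB→LSB: 0111010111
Strip leading zeros: 111010111
= 111010111


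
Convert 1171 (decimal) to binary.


Divide by 2 repeatedly:
1171 ÷ 2 = 585 remainder 1
585 ÷ 2 = 292 remainder 1
292 ÷ 2 = 146 remainder 0
146 ÷ 2 = 73 remainder 0
73 ÷ 2 = 36 remainder 1
36 ÷ 2 = 18 remainder 0
18 ÷ 2 = 9 remainder 0
9 ÷ 2 = 4 remainder 1
4 ÷ 2 = 2 remainder 0
2 ÷ 2 = 1 remainder 0
1 ÷ 2 = 0 remainder 1
Reading remainders bottom-up:
= 10010010011


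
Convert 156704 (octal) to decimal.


Positional values:
Position 0: 4 × 8^0 = 4
Position 1: 0 × 8^1 = 0
Position 2: 7 × 8^2 = 448
Position 3: 6 × 8^3 = 3072
Position 4: 5 × 8^4 = 20480
Position 5: 1 × 8^5 = 32768
Sum = 4 + 0 + 448 + 3072 + 20480 + 32768
= 56772


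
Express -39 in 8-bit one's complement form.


Original: 00100111
Invert all bits:
  bit 0: 0 → 1
  bit 1: 0 → 1
  bit 2: 1 → 0
  bit 3: 0 → 1
  bit 4: 0 → 1
  bit 5: 1 → 0
  bit 6: 1 → 0
  bit 7: 1 → 0
= 11011000


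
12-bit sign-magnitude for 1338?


Sign bit: 0 (positive)
Magnitude: 1338 = 10100111010
= 010100111010


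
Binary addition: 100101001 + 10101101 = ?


Align and add column by column (LSB to MSB, carry propagating):
  0100101001
+ 0010101101
  ----------
  col 0: 1 + 1 + 0 (carry in) = 2 → bit 0, carry out 1
  col 1: 0 + 0 + 1 (carry in) = 1 → bit 1, carry out 0
  col 2: 0 + 1 + 0 (carry in) = 1 → bit 1, carry out 0
  col 3: 1 + 1 + 0 (carry in) = 2 → bit 0, carry out 1
  col 4: 0 + 0 + 1 (carry in) = 1 → bit 1, carry out 0
  col 5: 1 + 1 + 0 (carry in) = 2 → bit 0, carry out 1
  col 6: 0 + 0 + 1 (carry in) = 1 → bit 1, carry out 0
  col 7: 0 + 1 + 0 (carry in) = 1 → bit 1, carry out 0
  col 8: 1 + 0 + 0 (carry in) = 1 → bit 1, carry out 0
  col 9: 0 + 0 + 0 (carry in) = 0 → bit 0, carry out 0
Reading bits MSB→LSB: 0111010110
Strip leading zeros: 111010110
= 111010110


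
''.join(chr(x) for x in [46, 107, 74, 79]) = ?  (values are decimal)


Codes (decimal): 46 107 74 79
Per-code ASCII lookup:
  46  (special character) → '.'
  107  (range 97-122: lowercase, 107 - 97 = 10) → 'k'
  74  (range 65-90: uppercase, 74 - 65 = 9) → 'J'
  79  (range 65-90: uppercase, 79 - 65 = 14) → 'O'
= '.kJO'


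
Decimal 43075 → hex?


Divide by 16 repeatedly:
43075 ÷ 16 = 2692 remainder 3 (3)
2692 ÷ 16 = 168 remainder 4 (4)
168 ÷ 16 = 10 remainder 8 (8)
10 ÷ 16 = 0 remainder 10 (A)
Reading remainders bottom-up:
= 0xA843


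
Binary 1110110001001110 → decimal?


Positional values:
Bit 1: 1 × 2^1 = 2
Bit 2: 1 × 2^2 = 4
Bit 3: 1 × 2^3 = 8
Bit 6: 1 × 2^6 = 64
Bit 10: 1 × 2^10 = 1024
Bit 11: 1 × 2^11 = 2048
Bit 13: 1 × 2^13 = 8192
Bit 14: 1 × 2^14 = 16384
Bit 15: 1 × 2^15 = 32768
Sum = 2 + 4 + 8 + 64 + 1024 + 2048 + 8192 + 16384 + 32768
= 60494


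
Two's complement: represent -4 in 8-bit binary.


Original: 00000100
Step 1 - Invert all bits: 11111011
Step 2 - Add 1: 11111011 + 1
= 11111100 (represents -4)


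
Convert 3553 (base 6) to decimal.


Positional values (base 6):
  3 × 6^0 = 3 × 1 = 3
  5 × 6^1 = 5 × 6 = 30
  5 × 6^2 = 5 × 36 = 180
  3 × 6^3 = 3 × 216 = 648
Sum = 3 + 30 + 180 + 648
= 861


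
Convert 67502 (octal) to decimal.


Positional values:
Position 0: 2 × 8^0 = 2
Position 1: 0 × 8^1 = 0
Position 2: 5 × 8^2 = 320
Position 3: 7 × 8^3 = 3584
Position 4: 6 × 8^4 = 24576
Sum = 2 + 0 + 320 + 3584 + 24576
= 28482


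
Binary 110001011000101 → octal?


Group into 3-bit groups: 110001011000101
  110 = 6
  001 = 1
  011 = 3
  000 = 0
  101 = 5
= 0o61305


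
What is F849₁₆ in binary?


Each hex digit → 4 binary bits:
  F = 1111
  8 = 1000
  4 = 0100
  9 = 1001
Concatenate: 1111 1000 0100 1001
= 1111100001001001


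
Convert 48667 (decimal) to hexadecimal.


Divide by 16 repeatedly:
48667 ÷ 16 = 3041 remainder 11 (B)
3041 ÷ 16 = 190 remainder 1 (1)
190 ÷ 16 = 11 remainder 14 (E)
11 ÷ 16 = 0 remainder 11 (B)
Reading remainders bottom-up:
= 0xBE1B


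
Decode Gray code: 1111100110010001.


Gray code: 1111100110010001
MSB stays the same: 1
Each subsequent bit = prev_binary XOR current_gray:
  B[1] = 1 XOR 1 = 0
  B[2] = 0 XOR 1 = 1
  B[3] = 1 XOR 1 = 0
  B[4] = 0 XOR 1 = 1
  B[5] = 1 XOR 0 = 1
  B[6] = 1 XOR 0 = 1
  B[7] = 1 XOR 1 = 0
  B[8] = 0 XOR 1 = 1
  B[9] = 1 XOR 0 = 1
  B[10] = 1 XOR 0 = 1
  B[11] = 1 XOR 1 = 0
  B[12] = 0 XOR 0 = 0
  B[13] = 0 XOR 0 = 0
  B[14] = 0 XOR 0 = 0
  B[15] = 0 XOR 1 = 1
= 1010111011100001 (44769 decimal)


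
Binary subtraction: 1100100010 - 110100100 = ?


Align and subtract column by column (LSB to MSB, borrowing when needed):
  1100100010
- 0110100100
  ----------
  col 0: (0 - 0 borrow-in) - 0 → 0 - 0 = 0, borrow out 0
  col 1: (1 - 0 borrow-in) - 0 → 1 - 0 = 1, borrow out 0
  col 2: (0 - 0 borrow-in) - 1 → borrow from next column: (0+2) - 1 = 1, borrow out 1
  col 3: (0 - 1 borrow-in) - 0 → borrow from next column: (-1+2) - 0 = 1, borrow out 1
  col 4: (0 - 1 borrow-in) - 0 → borrow from next column: (-1+2) - 0 = 1, borrow out 1
  col 5: (1 - 1 borrow-in) - 1 → borrow from next column: (0+2) - 1 = 1, borrow out 1
  col 6: (0 - 1 borrow-in) - 0 → borrow from next column: (-1+2) - 0 = 1, borrow out 1
  col 7: (0 - 1 borrow-in) - 1 → borrow from next column: (-1+2) - 1 = 0, borrow out 1
  col 8: (1 - 1 borrow-in) - 1 → borrow from next column: (0+2) - 1 = 1, borrow out 1
  col 9: (1 - 1 borrow-in) - 0 → 0 - 0 = 0, borrow out 0
Reading bits MSB→LSB: 0101111110
Strip leading zeros: 101111110
= 101111110


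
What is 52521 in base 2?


Divide by 2 repeatedly:
52521 ÷ 2 = 26260 remainder 1
26260 ÷ 2 = 13130 remainder 0
13130 ÷ 2 = 6565 remainder 0
6565 ÷ 2 = 3282 remainder 1
3282 ÷ 2 = 1641 remainder 0
1641 ÷ 2 = 820 remainder 1
820 ÷ 2 = 410 remainder 0
410 ÷ 2 = 205 remainder 0
205 ÷ 2 = 102 remainder 1
102 ÷ 2 = 51 remainder 0
51 ÷ 2 = 25 remainder 1
25 ÷ 2 = 12 remainder 1
12 ÷ 2 = 6 remainder 0
6 ÷ 2 = 3 remainder 0
3 ÷ 2 = 1 remainder 1
1 ÷ 2 = 0 remainder 1
Reading remainders bottom-up:
= 1100110100101001


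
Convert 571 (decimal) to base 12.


Divide by 12 repeatedly:
571 ÷ 12 = 47 remainder 7
47 ÷ 12 = 3 remainder 11
3 ÷ 12 = 0 remainder 3
Reading remainders bottom-up:
= 3B7


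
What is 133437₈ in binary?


Each octal digit → 3 binary bits:
  1 = 001
  3 = 011
  3 = 011
  4 = 100
  3 = 011
  7 = 111
Concatenate: 001 011 011 100 011 111
= 001011011100011111


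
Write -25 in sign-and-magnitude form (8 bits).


Sign bit: 1 (negative)
Magnitude: 25 = 0011001
= 10011001


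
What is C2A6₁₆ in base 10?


Positional values:
Position 0: 6 × 16^0 = 6 × 1 = 6
Position 1: A × 16^1 = 10 × 16 = 160
Position 2: 2 × 16^2 = 2 × 256 = 512
Position 3: C × 16^3 = 12 × 4096 = 49152
Sum = 6 + 160 + 512 + 49152
= 49830


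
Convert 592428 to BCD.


Each digit → 4-bit binary:
  5 → 0101
  9 → 1001
  2 → 0010
  4 → 0100
  2 → 0010
  8 → 1000
= 0101 1001 0010 0100 0010 1000


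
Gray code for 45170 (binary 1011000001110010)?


Binary: 1011000001110010
Gray code: G = B XOR (B >> 1)
B >> 1 = 0101100000111001
1011000001110010 XOR 0101100000111001:
  1 XOR 0 = 1
  0 XOR 1 = 1
  1 XOR 0 = 1
  1 XOR 1 = 0
  0 XOR 1 = 1
  0 XOR 0 = 0
  0 XOR 0 = 0
  0 XOR 0 = 0
  0 XOR 0 = 0
  1 XOR 0 = 1
  1 XOR 1 = 0
  1 XOR 1 = 0
  0 XOR 1 = 1
  0 XOR 0 = 0
  1 XOR 0 = 1
  0 XOR 1 = 1
= 1110100001001011


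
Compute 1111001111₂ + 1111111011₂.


Align and add column by column (LSB to MSB, carry propagating):
  01111001111
+ 01111111011
  -----------
  col 0: 1 + 1 + 0 (carry in) = 2 → bit 0, carry out 1
  col 1: 1 + 1 + 1 (carry in) = 3 → bit 1, carry out 1
  col 2: 1 + 0 + 1 (carry in) = 2 → bit 0, carry out 1
  col 3: 1 + 1 + 1 (carry in) = 3 → bit 1, carry out 1
  col 4: 0 + 1 + 1 (carry in) = 2 → bit 0, carry out 1
  col 5: 0 + 1 + 1 (carry in) = 2 → bit 0, carry out 1
  col 6: 1 + 1 + 1 (carry in) = 3 → bit 1, carry out 1
  col 7: 1 + 1 + 1 (carry in) = 3 → bit 1, carry out 1
  col 8: 1 + 1 + 1 (carry in) = 3 → bit 1, carry out 1
  col 9: 1 + 1 + 1 (carry in) = 3 → bit 1, carry out 1
  col 10: 0 + 0 + 1 (carry in) = 1 → bit 1, carry out 0
Reading bits MSB→LSB: 11111001010
Strip leading zeros: 11111001010
= 11111001010


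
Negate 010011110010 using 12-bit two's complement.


Original: 010011110010
Step 1 - Invert all bits: 101100001101
Step 2 - Add 1: 101100001101 + 1
= 101100001110 (represents -1266)


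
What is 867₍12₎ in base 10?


Positional values (base 12):
  7 × 12^0 = 7 × 1 = 7
  6 × 12^1 = 6 × 12 = 72
  8 × 12^2 = 8 × 144 = 1152
Sum = 7 + 72 + 1152
= 1231


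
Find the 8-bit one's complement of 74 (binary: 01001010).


Original: 01001010
Invert all bits:
  bit 0: 0 → 1
  bit 1: 1 → 0
  bit 2: 0 → 1
  bit 3: 0 → 1
  bit 4: 1 → 0
  bit 5: 0 → 1
  bit 6: 1 → 0
  bit 7: 0 → 1
= 10110101


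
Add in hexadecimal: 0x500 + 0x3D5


Align and add column by column (LSB to MSB, each column mod 16 with carry):
  0500
+ 03D5
  ----
  col 0: 0(0) + 5(5) + 0 (carry in) = 5 → 5(5), carry out 0
  col 1: 0(0) + D(13) + 0 (carry in) = 13 → D(13), carry out 0
  col 2: 5(5) + 3(3) + 0 (carry in) = 8 → 8(8), carry out 0
  col 3: 0(0) + 0(0) + 0 (carry in) = 0 → 0(0), carry out 0
Reading digits MSB→LSB: 08D5
Strip leading zeros: 8D5
= 0x8D5


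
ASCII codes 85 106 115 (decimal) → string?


Codes (decimal): 85 106 115
Per-code ASCII lookup:
  85  (range 65-90: uppercase, 85 - 65 = 20) → 'U'
  106  (range 97-122: lowercase, 106 - 97 = 9) → 'j'
  115  (range 97-122: lowercase, 115 - 97 = 18) → 's'
= 'Ujs'


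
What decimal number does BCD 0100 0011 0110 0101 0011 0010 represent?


Each 4-bit group → digit:
  0100 → 4
  0011 → 3
  0110 → 6
  0101 → 5
  0011 → 3
  0010 → 2
= 436532


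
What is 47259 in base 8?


Divide by 8 repeatedly:
47259 ÷ 8 = 5907 remainder 3
5907 ÷ 8 = 738 remainder 3
738 ÷ 8 = 92 remainder 2
92 ÷ 8 = 11 remainder 4
11 ÷ 8 = 1 remainder 3
1 ÷ 8 = 0 remainder 1
Reading remainders bottom-up:
= 0o134233


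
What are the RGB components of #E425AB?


Hex: #E425AB
R = E4₁₆ = 228
G = 25₁₆ = 37
B = AB₁₆ = 171
= RGB(228, 37, 171)


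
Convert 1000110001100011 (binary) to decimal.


Positional values:
Bit 0: 1 × 2^0 = 1
Bit 1: 1 × 2^1 = 2
Bit 5: 1 × 2^5 = 32
Bit 6: 1 × 2^6 = 64
Bit 10: 1 × 2^10 = 1024
Bit 11: 1 × 2^11 = 2048
Bit 15: 1 × 2^15 = 32768
Sum = 1 + 2 + 32 + 64 + 1024 + 2048 + 32768
= 35939


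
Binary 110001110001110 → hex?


Group into 4-bit nibbles: 0110001110001110
  0110 = 6
  0011 = 3
  1000 = 8
  1110 = E
= 0x638E


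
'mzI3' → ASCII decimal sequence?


String: 'mzI3'  (4 characters)
Per-character ASCII lookup:
  'm': lowercase starts at 97: 'm' = 97 + 12 = 109
  'z': lowercase starts at 97: 'z' = 97 + 25 = 122
  'I': uppercase starts at 65: 'I' = 65 + 8 = 73
  '3': digits start at 48: '3' = 48 + 3 = 51
= 109 122 73 51


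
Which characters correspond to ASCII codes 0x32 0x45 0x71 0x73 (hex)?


Codes (hex): 0x32 0x45 0x71 0x73
Per-code ASCII lookup:
  0x32 = 50  (range 48-57: digits, 50 - 48 = 2) → '2'
  0x45 = 69  (range 65-90: uppercase, 69 - 65 = 4) → 'E'
  0x71 = 113  (range 97-122: lowercase, 113 - 97 = 16) → 'q'
  0x73 = 115  (range 97-122: lowercase, 115 - 97 = 18) → 's'
= '2Eqs'


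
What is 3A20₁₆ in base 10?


Positional values:
Position 0: 0 × 16^0 = 0 × 1 = 0
Position 1: 2 × 16^1 = 2 × 16 = 32
Position 2: A × 16^2 = 10 × 256 = 2560
Position 3: 3 × 16^3 = 3 × 4096 = 12288
Sum = 0 + 32 + 2560 + 12288
= 14880


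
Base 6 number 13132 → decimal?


Positional values (base 6):
  2 × 6^0 = 2 × 1 = 2
  3 × 6^1 = 3 × 6 = 18
  1 × 6^2 = 1 × 36 = 36
  3 × 6^3 = 3 × 216 = 648
  1 × 6^4 = 1 × 1296 = 1296
Sum = 2 + 18 + 36 + 648 + 1296
= 2000


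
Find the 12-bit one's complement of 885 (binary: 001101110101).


Original: 001101110101
Invert all bits:
  bit 0: 0 → 1
  bit 1: 0 → 1
  bit 2: 1 → 0
  bit 3: 1 → 0
  bit 4: 0 → 1
  bit 5: 1 → 0
  bit 6: 1 → 0
  bit 7: 1 → 0
  bit 8: 0 → 1
  bit 9: 1 → 0
  bit 10: 0 → 1
  bit 11: 1 → 0
= 110010001010


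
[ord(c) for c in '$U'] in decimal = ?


String: '$U'  (2 characters)
Per-character ASCII lookup:
  '$': special character: '$' = 36
  'U': uppercase starts at 65: 'U' = 65 + 20 = 85
= 36 85


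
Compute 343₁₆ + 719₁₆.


Align and add column by column (LSB to MSB, each column mod 16 with carry):
  0343
+ 0719
  ----
  col 0: 3(3) + 9(9) + 0 (carry in) = 12 → C(12), carry out 0
  col 1: 4(4) + 1(1) + 0 (carry in) = 5 → 5(5), carry out 0
  col 2: 3(3) + 7(7) + 0 (carry in) = 10 → A(10), carry out 0
  col 3: 0(0) + 0(0) + 0 (carry in) = 0 → 0(0), carry out 0
Reading digits MSB→LSB: 0A5C
Strip leading zeros: A5C
= 0xA5C


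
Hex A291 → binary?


Each hex digit → 4 binary bits:
  A = 1010
  2 = 0010
  9 = 1001
  1 = 0001
Concatenate: 1010 0010 1001 0001
= 1010001010010001


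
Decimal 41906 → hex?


Divide by 16 repeatedly:
41906 ÷ 16 = 2619 remainder 2 (2)
2619 ÷ 16 = 163 remainder 11 (B)
163 ÷ 16 = 10 remainder 3 (3)
10 ÷ 16 = 0 remainder 10 (A)
Reading remainders bottom-up:
= 0xA3B2


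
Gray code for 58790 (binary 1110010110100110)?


Binary: 1110010110100110
Gray code: G = B XOR (B >> 1)
B >> 1 = 0111001011010011
1110010110100110 XOR 0111001011010011:
  1 XOR 0 = 1
  1 XOR 1 = 0
  1 XOR 1 = 0
  0 XOR 1 = 1
  0 XOR 0 = 0
  1 XOR 0 = 1
  0 XOR 1 = 1
  1 XOR 0 = 1
  1 XOR 1 = 0
  0 XOR 1 = 1
  1 XOR 0 = 1
  0 XOR 1 = 1
  0 XOR 0 = 0
  1 XOR 0 = 1
  1 XOR 1 = 0
  0 XOR 1 = 1
= 1001011101110101


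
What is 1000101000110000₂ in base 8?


Group into 3-bit groups: 001000101000110000
  001 = 1
  000 = 0
  101 = 5
  000 = 0
  110 = 6
  000 = 0
= 0o105060


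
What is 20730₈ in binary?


Each octal digit → 3 binary bits:
  2 = 010
  0 = 000
  7 = 111
  3 = 011
  0 = 000
Concatenate: 010 000 111 011 000
= 010000111011000


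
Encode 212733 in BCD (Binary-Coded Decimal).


Each digit → 4-bit binary:
  2 → 0010
  1 → 0001
  2 → 0010
  7 → 0111
  3 → 0011
  3 → 0011
= 0010 0001 0010 0111 0011 0011


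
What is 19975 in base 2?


Divide by 2 repeatedly:
19975 ÷ 2 = 9987 remainder 1
9987 ÷ 2 = 4993 remainder 1
4993 ÷ 2 = 2496 remainder 1
2496 ÷ 2 = 1248 remainder 0
1248 ÷ 2 = 624 remainder 0
624 ÷ 2 = 312 remainder 0
312 ÷ 2 = 156 remainder 0
156 ÷ 2 = 78 remainder 0
78 ÷ 2 = 39 remainder 0
39 ÷ 2 = 19 remainder 1
19 ÷ 2 = 9 remainder 1
9 ÷ 2 = 4 remainder 1
4 ÷ 2 = 2 remainder 0
2 ÷ 2 = 1 remainder 0
1 ÷ 2 = 0 remainder 1
Reading remainders bottom-up:
= 100111000000111


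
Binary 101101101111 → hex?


Group into 4-bit nibbles: 101101101111
  1011 = B
  0110 = 6
  1111 = F
= 0xB6F


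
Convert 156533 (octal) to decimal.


Positional values:
Position 0: 3 × 8^0 = 3
Position 1: 3 × 8^1 = 24
Position 2: 5 × 8^2 = 320
Position 3: 6 × 8^3 = 3072
Position 4: 5 × 8^4 = 20480
Position 5: 1 × 8^5 = 32768
Sum = 3 + 24 + 320 + 3072 + 20480 + 32768
= 56667


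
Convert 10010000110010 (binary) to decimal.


Positional values:
Bit 1: 1 × 2^1 = 2
Bit 4: 1 × 2^4 = 16
Bit 5: 1 × 2^5 = 32
Bit 10: 1 × 2^10 = 1024
Bit 13: 1 × 2^13 = 8192
Sum = 2 + 16 + 32 + 1024 + 8192
= 9266


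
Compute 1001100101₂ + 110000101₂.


Align and add column by column (LSB to MSB, carry propagating):
  01001100101
+ 00110000101
  -----------
  col 0: 1 + 1 + 0 (carry in) = 2 → bit 0, carry out 1
  col 1: 0 + 0 + 1 (carry in) = 1 → bit 1, carry out 0
  col 2: 1 + 1 + 0 (carry in) = 2 → bit 0, carry out 1
  col 3: 0 + 0 + 1 (carry in) = 1 → bit 1, carry out 0
  col 4: 0 + 0 + 0 (carry in) = 0 → bit 0, carry out 0
  col 5: 1 + 0 + 0 (carry in) = 1 → bit 1, carry out 0
  col 6: 1 + 0 + 0 (carry in) = 1 → bit 1, carry out 0
  col 7: 0 + 1 + 0 (carry in) = 1 → bit 1, carry out 0
  col 8: 0 + 1 + 0 (carry in) = 1 → bit 1, carry out 0
  col 9: 1 + 0 + 0 (carry in) = 1 → bit 1, carry out 0
  col 10: 0 + 0 + 0 (carry in) = 0 → bit 0, carry out 0
Reading bits MSB→LSB: 01111101010
Strip leading zeros: 1111101010
= 1111101010


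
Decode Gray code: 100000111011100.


Gray code: 100000111011100
MSB stays the same: 1
Each subsequent bit = prev_binary XOR current_gray:
  B[1] = 1 XOR 0 = 1
  B[2] = 1 XOR 0 = 1
  B[3] = 1 XOR 0 = 1
  B[4] = 1 XOR 0 = 1
  B[5] = 1 XOR 0 = 1
  B[6] = 1 XOR 1 = 0
  B[7] = 0 XOR 1 = 1
  B[8] = 1 XOR 1 = 0
  B[9] = 0 XOR 0 = 0
  B[10] = 0 XOR 1 = 1
  B[11] = 1 XOR 1 = 0
  B[12] = 0 XOR 1 = 1
  B[13] = 1 XOR 0 = 1
  B[14] = 1 XOR 0 = 1
= 111111010010111 (32407 decimal)


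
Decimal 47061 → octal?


Divide by 8 repeatedly:
47061 ÷ 8 = 5882 remainder 5
5882 ÷ 8 = 735 remainder 2
735 ÷ 8 = 91 remainder 7
91 ÷ 8 = 11 remainder 3
11 ÷ 8 = 1 remainder 3
1 ÷ 8 = 0 remainder 1
Reading remainders bottom-up:
= 0o133725


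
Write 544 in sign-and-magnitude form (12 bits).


Sign bit: 0 (positive)
Magnitude: 544 = 01000100000
= 001000100000


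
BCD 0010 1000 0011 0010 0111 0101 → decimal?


Each 4-bit group → digit:
  0010 → 2
  1000 → 8
  0011 → 3
  0010 → 2
  0111 → 7
  0101 → 5
= 283275


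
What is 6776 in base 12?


Divide by 12 repeatedly:
6776 ÷ 12 = 564 remainder 8
564 ÷ 12 = 47 remainder 0
47 ÷ 12 = 3 remainder 11
3 ÷ 12 = 0 remainder 3
Reading remainders bottom-up:
= 3B08


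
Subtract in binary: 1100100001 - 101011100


Align and subtract column by column (LSB to MSB, borrowing when needed):
  1100100001
- 0101011100
  ----------
  col 0: (1 - 0 borrow-in) - 0 → 1 - 0 = 1, borrow out 0
  col 1: (0 - 0 borrow-in) - 0 → 0 - 0 = 0, borrow out 0
  col 2: (0 - 0 borrow-in) - 1 → borrow from next column: (0+2) - 1 = 1, borrow out 1
  col 3: (0 - 1 borrow-in) - 1 → borrow from next column: (-1+2) - 1 = 0, borrow out 1
  col 4: (0 - 1 borrow-in) - 1 → borrow from next column: (-1+2) - 1 = 0, borrow out 1
  col 5: (1 - 1 borrow-in) - 0 → 0 - 0 = 0, borrow out 0
  col 6: (0 - 0 borrow-in) - 1 → borrow from next column: (0+2) - 1 = 1, borrow out 1
  col 7: (0 - 1 borrow-in) - 0 → borrow from next column: (-1+2) - 0 = 1, borrow out 1
  col 8: (1 - 1 borrow-in) - 1 → borrow from next column: (0+2) - 1 = 1, borrow out 1
  col 9: (1 - 1 borrow-in) - 0 → 0 - 0 = 0, borrow out 0
Reading bits MSB→LSB: 0111000101
Strip leading zeros: 111000101
= 111000101


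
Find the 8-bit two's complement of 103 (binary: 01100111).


Original: 01100111
Step 1 - Invert all bits: 10011000
Step 2 - Add 1: 10011000 + 1
= 10011001 (represents -103)


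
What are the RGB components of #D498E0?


Hex: #D498E0
R = D4₁₆ = 212
G = 98₁₆ = 152
B = E0₁₆ = 224
= RGB(212, 152, 224)


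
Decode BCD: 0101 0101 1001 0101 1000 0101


Each 4-bit group → digit:
  0101 → 5
  0101 → 5
  1001 → 9
  0101 → 5
  1000 → 8
  0101 → 5
= 559585


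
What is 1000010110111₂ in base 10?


Positional values:
Bit 0: 1 × 2^0 = 1
Bit 1: 1 × 2^1 = 2
Bit 2: 1 × 2^2 = 4
Bit 4: 1 × 2^4 = 16
Bit 5: 1 × 2^5 = 32
Bit 7: 1 × 2^7 = 128
Bit 12: 1 × 2^12 = 4096
Sum = 1 + 2 + 4 + 16 + 32 + 128 + 4096
= 4279


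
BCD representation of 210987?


Each digit → 4-bit binary:
  2 → 0010
  1 → 0001
  0 → 0000
  9 → 1001
  8 → 1000
  7 → 0111
= 0010 0001 0000 1001 1000 0111


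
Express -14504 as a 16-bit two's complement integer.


Original: 0011100010101000
Step 1 - Invert all bits: 1100011101010111
Step 2 - Add 1: 1100011101010111 + 1
= 1100011101011000 (represents -14504)


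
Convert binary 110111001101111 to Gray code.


Binary: 110111001101111
Gray code: G = B XOR (B >> 1)
B >> 1 = 011011100110111
110111001101111 XOR 011011100110111:
  1 XOR 0 = 1
  1 XOR 1 = 0
  0 XOR 1 = 1
  1 XOR 0 = 1
  1 XOR 1 = 0
  1 XOR 1 = 0
  0 XOR 1 = 1
  0 XOR 0 = 0
  1 XOR 0 = 1
  1 XOR 1 = 0
  0 XOR 1 = 1
  1 XOR 0 = 1
  1 XOR 1 = 0
  1 XOR 1 = 0
  1 XOR 1 = 0
= 101100101011000


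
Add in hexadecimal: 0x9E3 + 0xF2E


Align and add column by column (LSB to MSB, each column mod 16 with carry):
  09E3
+ 0F2E
  ----
  col 0: 3(3) + E(14) + 0 (carry in) = 17 → 1(1), carry out 1
  col 1: E(14) + 2(2) + 1 (carry in) = 17 → 1(1), carry out 1
  col 2: 9(9) + F(15) + 1 (carry in) = 25 → 9(9), carry out 1
  col 3: 0(0) + 0(0) + 1 (carry in) = 1 → 1(1), carry out 0
Reading digits MSB→LSB: 1911
Strip leading zeros: 1911
= 0x1911


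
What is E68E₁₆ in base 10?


Positional values:
Position 0: E × 16^0 = 14 × 1 = 14
Position 1: 8 × 16^1 = 8 × 16 = 128
Position 2: 6 × 16^2 = 6 × 256 = 1536
Position 3: E × 16^3 = 14 × 4096 = 57344
Sum = 14 + 128 + 1536 + 57344
= 59022


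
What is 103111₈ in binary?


Each octal digit → 3 binary bits:
  1 = 001
  0 = 000
  3 = 011
  1 = 001
  1 = 001
  1 = 001
Concatenate: 001 000 011 001 001 001
= 001000011001001001


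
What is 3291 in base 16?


Divide by 16 repeatedly:
3291 ÷ 16 = 205 remainder 11 (B)
205 ÷ 16 = 12 remainder 13 (D)
12 ÷ 16 = 0 remainder 12 (C)
Reading remainders bottom-up:
= 0xCDB


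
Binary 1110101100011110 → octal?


Group into 3-bit groups: 001110101100011110
  001 = 1
  110 = 6
  101 = 5
  100 = 4
  011 = 3
  110 = 6
= 0o165436


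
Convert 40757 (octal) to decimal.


Positional values:
Position 0: 7 × 8^0 = 7
Position 1: 5 × 8^1 = 40
Position 2: 7 × 8^2 = 448
Position 3: 0 × 8^3 = 0
Position 4: 4 × 8^4 = 16384
Sum = 7 + 40 + 448 + 0 + 16384
= 16879


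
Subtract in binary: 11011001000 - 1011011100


Align and subtract column by column (LSB to MSB, borrowing when needed):
  11011001000
- 01011011100
  -----------
  col 0: (0 - 0 borrow-in) - 0 → 0 - 0 = 0, borrow out 0
  col 1: (0 - 0 borrow-in) - 0 → 0 - 0 = 0, borrow out 0
  col 2: (0 - 0 borrow-in) - 1 → borrow from next column: (0+2) - 1 = 1, borrow out 1
  col 3: (1 - 1 borrow-in) - 1 → borrow from next column: (0+2) - 1 = 1, borrow out 1
  col 4: (0 - 1 borrow-in) - 1 → borrow from next column: (-1+2) - 1 = 0, borrow out 1
  col 5: (0 - 1 borrow-in) - 0 → borrow from next column: (-1+2) - 0 = 1, borrow out 1
  col 6: (1 - 1 borrow-in) - 1 → borrow from next column: (0+2) - 1 = 1, borrow out 1
  col 7: (1 - 1 borrow-in) - 1 → borrow from next column: (0+2) - 1 = 1, borrow out 1
  col 8: (0 - 1 borrow-in) - 0 → borrow from next column: (-1+2) - 0 = 1, borrow out 1
  col 9: (1 - 1 borrow-in) - 1 → borrow from next column: (0+2) - 1 = 1, borrow out 1
  col 10: (1 - 1 borrow-in) - 0 → 0 - 0 = 0, borrow out 0
Reading bits MSB→LSB: 01111101100
Strip leading zeros: 1111101100
= 1111101100


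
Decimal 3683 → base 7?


Divide by 7 repeatedly:
3683 ÷ 7 = 526 remainder 1
526 ÷ 7 = 75 remainder 1
75 ÷ 7 = 10 remainder 5
10 ÷ 7 = 1 remainder 3
1 ÷ 7 = 0 remainder 1
Reading remainders bottom-up:
= 13511


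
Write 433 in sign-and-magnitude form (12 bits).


Sign bit: 0 (positive)
Magnitude: 433 = 00110110001
= 000110110001


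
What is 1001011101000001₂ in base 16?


Group into 4-bit nibbles: 1001011101000001
  1001 = 9
  0111 = 7
  0100 = 4
  0001 = 1
= 0x9741


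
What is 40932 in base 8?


Divide by 8 repeatedly:
40932 ÷ 8 = 5116 remainder 4
5116 ÷ 8 = 639 remainder 4
639 ÷ 8 = 79 remainder 7
79 ÷ 8 = 9 remainder 7
9 ÷ 8 = 1 remainder 1
1 ÷ 8 = 0 remainder 1
Reading remainders bottom-up:
= 0o117744


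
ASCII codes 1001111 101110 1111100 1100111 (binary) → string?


Codes (binary): 1001111 101110 1111100 1100111
Per-code ASCII lookup:
  1001111 = 79  (range 65-90: uppercase, 79 - 65 = 14) → 'O'
  101110 = 46  (special character) → '.'
  1111100 = 124  (special character) → '|'
  1100111 = 103  (range 97-122: lowercase, 103 - 97 = 6) → 'g'
= 'O.|g'


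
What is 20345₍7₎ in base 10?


Positional values (base 7):
  5 × 7^0 = 5 × 1 = 5
  4 × 7^1 = 4 × 7 = 28
  3 × 7^2 = 3 × 49 = 147
  0 × 7^3 = 0 × 343 = 0
  2 × 7^4 = 2 × 2401 = 4802
Sum = 5 + 28 + 147 + 0 + 4802
= 4982


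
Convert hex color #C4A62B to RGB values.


Hex: #C4A62B
R = C4₁₆ = 196
G = A6₁₆ = 166
B = 2B₁₆ = 43
= RGB(196, 166, 43)


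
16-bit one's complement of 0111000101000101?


Original: 0111000101000101
Invert all bits:
  bit 0: 0 → 1
  bit 1: 1 → 0
  bit 2: 1 → 0
  bit 3: 1 → 0
  bit 4: 0 → 1
  bit 5: 0 → 1
  bit 6: 0 → 1
  bit 7: 1 → 0
  bit 8: 0 → 1
  bit 9: 1 → 0
  bit 10: 0 → 1
  bit 11: 0 → 1
  bit 12: 0 → 1
  bit 13: 1 → 0
  bit 14: 0 → 1
  bit 15: 1 → 0
= 1000111010111010


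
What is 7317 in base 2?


Divide by 2 repeatedly:
7317 ÷ 2 = 3658 remainder 1
3658 ÷ 2 = 1829 remainder 0
1829 ÷ 2 = 914 remainder 1
914 ÷ 2 = 457 remainder 0
457 ÷ 2 = 228 remainder 1
228 ÷ 2 = 114 remainder 0
114 ÷ 2 = 57 remainder 0
57 ÷ 2 = 28 remainder 1
28 ÷ 2 = 14 remainder 0
14 ÷ 2 = 7 remainder 0
7 ÷ 2 = 3 remainder 1
3 ÷ 2 = 1 remainder 1
1 ÷ 2 = 0 remainder 1
Reading remainders bottom-up:
= 1110010010101


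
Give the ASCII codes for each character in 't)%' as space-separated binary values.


String: 't)%'  (3 characters)
Per-character ASCII lookup:
  't': lowercase starts at 97: 't' = 97 + 19 = 116 → 1110100
  ')': special character: ')' = 41 → 101001
  '%': special character: '%' = 37 → 100101
= 1110100 101001 100101


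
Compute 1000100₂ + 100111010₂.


Align and add column by column (LSB to MSB, carry propagating):
  0001000100
+ 0100111010
  ----------
  col 0: 0 + 0 + 0 (carry in) = 0 → bit 0, carry out 0
  col 1: 0 + 1 + 0 (carry in) = 1 → bit 1, carry out 0
  col 2: 1 + 0 + 0 (carry in) = 1 → bit 1, carry out 0
  col 3: 0 + 1 + 0 (carry in) = 1 → bit 1, carry out 0
  col 4: 0 + 1 + 0 (carry in) = 1 → bit 1, carry out 0
  col 5: 0 + 1 + 0 (carry in) = 1 → bit 1, carry out 0
  col 6: 1 + 0 + 0 (carry in) = 1 → bit 1, carry out 0
  col 7: 0 + 0 + 0 (carry in) = 0 → bit 0, carry out 0
  col 8: 0 + 1 + 0 (carry in) = 1 → bit 1, carry out 0
  col 9: 0 + 0 + 0 (carry in) = 0 → bit 0, carry out 0
Reading bits MSB→LSB: 0101111110
Strip leading zeros: 101111110
= 101111110


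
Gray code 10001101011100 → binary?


Gray code: 10001101011100
MSB stays the same: 1
Each subsequent bit = prev_binary XOR current_gray:
  B[1] = 1 XOR 0 = 1
  B[2] = 1 XOR 0 = 1
  B[3] = 1 XOR 0 = 1
  B[4] = 1 XOR 1 = 0
  B[5] = 0 XOR 1 = 1
  B[6] = 1 XOR 0 = 1
  B[7] = 1 XOR 1 = 0
  B[8] = 0 XOR 0 = 0
  B[9] = 0 XOR 1 = 1
  B[10] = 1 XOR 1 = 0
  B[11] = 0 XOR 1 = 1
  B[12] = 1 XOR 0 = 1
  B[13] = 1 XOR 0 = 1
= 11110110010111 (15767 decimal)


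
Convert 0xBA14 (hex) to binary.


Each hex digit → 4 binary bits:
  B = 1011
  A = 1010
  1 = 0001
  4 = 0100
Concatenate: 1011 1010 0001 0100
= 1011101000010100
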